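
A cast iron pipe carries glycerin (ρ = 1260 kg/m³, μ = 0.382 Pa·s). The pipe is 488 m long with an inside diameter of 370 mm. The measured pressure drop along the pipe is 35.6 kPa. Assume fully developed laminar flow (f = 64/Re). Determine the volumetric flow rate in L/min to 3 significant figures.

Q ≈ 5270 L/min

For laminar flow, f = 64/Re with Re = ρVD/μ, so Darcy-Weisbach reduces to ΔP = 32μLV/D². Solving for V: V = ΔP·D²/(32μL) = 3.56e+04·(0.37)²/(32·0.382·488) = 0.817 m/s.
Check: Re = ρVD/μ = 1260·0.817·0.37/0.382 = 997.1 < 2300, so the laminar assumption holds.
Q = V·A = 0.817·(π/4·0.37²) = 0.08784 m³/s = 5270 L/min.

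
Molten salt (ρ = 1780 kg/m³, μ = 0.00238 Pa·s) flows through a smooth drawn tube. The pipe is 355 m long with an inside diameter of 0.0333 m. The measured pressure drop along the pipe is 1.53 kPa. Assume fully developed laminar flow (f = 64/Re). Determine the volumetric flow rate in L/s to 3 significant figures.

For laminar flow, f = 64/Re with Re = ρVD/μ, so Darcy-Weisbach reduces to ΔP = 32μLV/D². Solving for V: V = ΔP·D²/(32μL) = 1530·(0.0333)²/(32·0.00238·355) = 0.06275 m/s.
Check: Re = ρVD/μ = 1780·0.06275·0.0333/0.00238 = 1563 < 2300, so the laminar assumption holds.
Q = V·A = 0.06275·(π/4·0.0333²) = 5.465e-05 m³/s = 0.0547 L/s.

Q ≈ 0.0547 L/s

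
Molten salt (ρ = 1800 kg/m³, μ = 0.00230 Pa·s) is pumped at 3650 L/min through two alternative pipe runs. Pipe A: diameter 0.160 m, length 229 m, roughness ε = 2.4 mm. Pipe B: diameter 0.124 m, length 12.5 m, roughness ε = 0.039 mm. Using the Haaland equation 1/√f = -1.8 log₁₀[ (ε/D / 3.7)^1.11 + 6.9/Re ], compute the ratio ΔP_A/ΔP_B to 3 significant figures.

ΔP_A/ΔP_B ≈ 13.8

Pipe A: V = Q/A = 0.06083/0.02011 = 3.026 m/s; Re = 3.789e+05; ε/D = 0.015; Haaland → f = 0.04389; ΔP_A = f(L/D)(ρV²/2) = 5.176e+05 Pa.
Pipe B: V = Q/A = 0.06083/0.01208 = 5.037 m/s; Re = 4.888e+05; ε/D = 0.000315; Haaland → f = 0.01629; ΔP_B = f(L/D)(ρV²/2) = 3.751e+04 Pa.
ΔP_A/ΔP_B = 5.176e+05/3.751e+04 = 13.8.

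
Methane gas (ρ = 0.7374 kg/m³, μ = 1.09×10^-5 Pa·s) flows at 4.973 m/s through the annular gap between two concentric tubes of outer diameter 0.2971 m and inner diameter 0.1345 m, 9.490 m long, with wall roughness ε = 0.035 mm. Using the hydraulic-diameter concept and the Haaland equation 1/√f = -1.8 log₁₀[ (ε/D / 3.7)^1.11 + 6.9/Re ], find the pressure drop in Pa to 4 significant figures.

ΔP ≈ 11.16 Pa

Hydraulic diameter D_h = 4A/P = D_o - D_i = 0.2971 - 0.1345 = 0.1626 m.
Re = ρVD_h/μ = 0.7374·4.973·0.1626/1.09e-05 = 5.47e+04.
ε/D_h = 3.5e-05/0.1626 = 0.000215; Haaland gives 1/√f = -1.8 log₁₀[1.99e-05+0.000126] = 6.904, so f = 0.02098.
ΔP = f(L/D_h)(ρV²/2) = 0.02098·9.49/0.1626·9.118 = 11.16 Pa.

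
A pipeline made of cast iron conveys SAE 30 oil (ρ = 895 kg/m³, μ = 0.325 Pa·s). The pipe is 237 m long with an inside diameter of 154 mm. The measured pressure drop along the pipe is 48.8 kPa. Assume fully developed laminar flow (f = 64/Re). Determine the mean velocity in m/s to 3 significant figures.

For laminar flow, f = 64/Re with Re = ρVD/μ, so Darcy-Weisbach reduces to ΔP = 32μLV/D². Solving for V: V = ΔP·D²/(32μL) = 4.88e+04·(0.154)²/(32·0.325·237) = 0.4695 m/s.
Check: Re = ρVD/μ = 895·0.4695·0.154/0.325 = 199.1 < 2300, so the laminar assumption holds.

V ≈ 0.470 m/s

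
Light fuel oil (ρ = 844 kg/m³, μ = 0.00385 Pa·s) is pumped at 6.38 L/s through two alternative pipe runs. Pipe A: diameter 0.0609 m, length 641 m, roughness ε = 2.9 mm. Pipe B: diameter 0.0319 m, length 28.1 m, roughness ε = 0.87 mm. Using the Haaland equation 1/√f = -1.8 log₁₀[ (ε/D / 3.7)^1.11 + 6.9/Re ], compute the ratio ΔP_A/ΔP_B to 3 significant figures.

Pipe A: V = Q/A = 0.00638/0.002913 = 2.19 m/s; Re = 2.924e+04; ε/D = 0.0476; Haaland → f = 0.07095; ΔP_A = f(L/D)(ρV²/2) = 1.512e+06 Pa.
Pipe B: V = Q/A = 0.00638/0.0007992 = 7.983 m/s; Re = 5.582e+04; ε/D = 0.0273; Haaland → f = 0.05566; ΔP_B = f(L/D)(ρV²/2) = 1.319e+06 Pa.
ΔP_A/ΔP_B = 1.512e+06/1.319e+06 = 1.15.

ΔP_A/ΔP_B ≈ 1.15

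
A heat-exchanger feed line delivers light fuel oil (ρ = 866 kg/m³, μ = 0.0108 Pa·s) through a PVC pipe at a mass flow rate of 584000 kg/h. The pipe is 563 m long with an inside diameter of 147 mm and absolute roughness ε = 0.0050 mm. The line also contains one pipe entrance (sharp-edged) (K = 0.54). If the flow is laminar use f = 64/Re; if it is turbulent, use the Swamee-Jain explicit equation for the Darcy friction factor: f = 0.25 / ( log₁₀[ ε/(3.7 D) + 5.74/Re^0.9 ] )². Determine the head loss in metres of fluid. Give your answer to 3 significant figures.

ṁ = 584000 kg/h = 584000/3600 = 162.2 kg/s.
A = πD²/4 = π(0.147)²/4 = 0.01697 m²; mean velocity V = ṁ/(ρA) = 162.2/(866 · 0.01697) = 11.04 m/s.
Reynolds number Re = ρVD/μ = 866 · 11.04 · 0.147 / 0.0108 = 1.301e+05.
Re > 4000 → turbulent. Relative roughness ε/D = 5e-06/0.147 = 3.4e-05. Swamee-Jain: f = 0.25/(log₁₀[3.4e-05/3.7 + 5.74/1.301e+05^0.9])² = 0.25/(log₁₀[9.19e-06 + 0.000143])² = 0.25/(-3.817)² = 0.01716.
Total minor-loss coefficient ΣK = 1·0.54 = 0.54.
ΔP = [f·L/D + ΣK]·(ρV²/2) = [0.01716·563/0.147 + 0.54]·(866·11.04²/2) = [65.72 + 0.54]·5.275e+04 = 3.495e+06 Pa.
Head loss h_f = ΔP/(ρg) = 3.495e+06/(866·9.81) = 411 m.

h_f ≈ 411 m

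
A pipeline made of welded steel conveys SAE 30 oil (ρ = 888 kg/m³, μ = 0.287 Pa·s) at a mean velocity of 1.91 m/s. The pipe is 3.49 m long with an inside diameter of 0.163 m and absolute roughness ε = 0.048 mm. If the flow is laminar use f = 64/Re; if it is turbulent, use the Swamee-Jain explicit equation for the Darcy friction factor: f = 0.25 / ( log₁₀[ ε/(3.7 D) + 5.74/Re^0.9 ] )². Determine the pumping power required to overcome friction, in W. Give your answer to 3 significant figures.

P ≈ 91.8 W

Reynolds number Re = ρVD/μ = 888 · 1.91 · 0.163 / 0.287 = 963.3.
Re < 2300 → laminar flow, so f = 64/Re = 64/963.3 = 0.06644 (the turbulent correlation is not needed).
Darcy-Weisbach: ΔP = f(L/D)(ρV²/2) = 0.06644·(3.49/0.163)·(888·1.91²/2) = 0.06644·21.41·1620 = 2304 Pa.
Q = V·A = 1.91·0.02087 = 0.03986 m³/s.
Pumping power P = QΔP = 0.03986·2304 = 91.84 W = 91.8 W.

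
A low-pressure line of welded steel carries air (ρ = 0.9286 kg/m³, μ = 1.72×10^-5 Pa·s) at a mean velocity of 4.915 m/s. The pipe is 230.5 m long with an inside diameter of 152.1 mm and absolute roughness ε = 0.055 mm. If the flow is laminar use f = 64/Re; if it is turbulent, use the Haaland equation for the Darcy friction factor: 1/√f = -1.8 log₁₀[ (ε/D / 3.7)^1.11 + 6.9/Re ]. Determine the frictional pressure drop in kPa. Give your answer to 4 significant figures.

ΔP ≈ 0.3863 kPa

Reynolds number Re = ρVD/μ = 0.9286 · 4.915 · 0.1521 / 1.72e-05 = 4.036e+04.
Re > 4000 → turbulent. Relative roughness ε/D = 5.5e-05/0.1521 = 0.000362. Haaland: 1/√f = -1.8 log₁₀[(0.000362/3.7)^1.11 + 6.9/4.036e+04] = -1.8 log₁₀[3.54e-05 + 0.000171] = 6.634, so f = 0.02272.
Darcy-Weisbach: ΔP = f(L/D)(ρV²/2) = 0.02272·(230.5/0.1521)·(0.9286·4.915²/2) = 0.02272·1515·11.22 = 386.3 Pa.
ΔP = 386.3 Pa = 0.3863 kPa.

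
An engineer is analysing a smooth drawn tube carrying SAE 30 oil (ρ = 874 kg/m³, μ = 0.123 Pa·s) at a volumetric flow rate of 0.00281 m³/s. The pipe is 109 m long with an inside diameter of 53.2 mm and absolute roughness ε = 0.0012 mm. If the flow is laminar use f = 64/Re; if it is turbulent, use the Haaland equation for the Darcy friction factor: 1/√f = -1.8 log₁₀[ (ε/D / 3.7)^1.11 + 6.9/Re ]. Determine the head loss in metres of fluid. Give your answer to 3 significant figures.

h_f ≈ 22.3 m

Cross-sectional area A = πD²/4 = π(0.0532)²/4 = 0.002223 m²; mean velocity V = Q/A = 0.00281/0.002223 = 1.264 m/s.
Reynolds number Re = ρVD/μ = 874 · 1.264 · 0.0532 / 0.123 = 477.9.
Re < 2300 → laminar flow, so f = 64/Re = 64/477.9 = 0.1339 (the turbulent correlation is not needed).
Darcy-Weisbach: ΔP = f(L/D)(ρV²/2) = 0.1339·(109/0.0532)·(874·1.264²/2) = 0.1339·2049·698.3 = 1.916e+05 Pa.
Head loss h_f = ΔP/(ρg) = 1.916e+05/(874·9.81) = 22.3 m.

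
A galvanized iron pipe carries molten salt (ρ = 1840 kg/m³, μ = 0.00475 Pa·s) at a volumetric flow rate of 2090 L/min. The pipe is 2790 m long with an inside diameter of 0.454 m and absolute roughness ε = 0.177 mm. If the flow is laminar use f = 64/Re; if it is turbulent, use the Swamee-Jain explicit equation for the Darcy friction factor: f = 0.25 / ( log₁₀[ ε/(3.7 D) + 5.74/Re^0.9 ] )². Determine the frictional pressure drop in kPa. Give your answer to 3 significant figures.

ΔP ≈ 6.13 kPa

Q = 2090 L/min = 2090/60000 = 0.03483 m³/s.
Cross-sectional area A = πD²/4 = π(0.454)²/4 = 0.1619 m²; mean velocity V = Q/A = 0.03483/0.1619 = 0.2152 m/s.
Reynolds number Re = ρVD/μ = 1840 · 0.2152 · 0.454 / 0.00475 = 3.784e+04.
Re > 4000 → turbulent. Relative roughness ε/D = 0.000177/0.454 = 0.00039. Swamee-Jain: f = 0.25/(log₁₀[0.00039/3.7 + 5.74/3.784e+04^0.9])² = 0.25/(log₁₀[0.000105 + 0.000435])² = 0.25/(-3.267)² = 0.02342.
Darcy-Weisbach: ΔP = f(L/D)(ρV²/2) = 0.02342·(2790/0.454)·(1840·0.2152²/2) = 0.02342·6145·42.6 = 6131 Pa.
ΔP = 6131 Pa = 6.13 kPa.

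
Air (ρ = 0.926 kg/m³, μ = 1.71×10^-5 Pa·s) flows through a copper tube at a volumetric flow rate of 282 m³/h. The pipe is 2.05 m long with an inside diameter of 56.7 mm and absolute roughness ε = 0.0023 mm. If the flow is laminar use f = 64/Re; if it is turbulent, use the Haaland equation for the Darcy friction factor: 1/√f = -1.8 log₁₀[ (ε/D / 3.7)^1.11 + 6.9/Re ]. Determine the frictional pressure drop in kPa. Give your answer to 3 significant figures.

ΔP ≈ 0.293 kPa

Q = 282 m³/h = 282/3600 = 0.07833 m³/s.
Cross-sectional area A = πD²/4 = π(0.0567)²/4 = 0.002525 m²; mean velocity V = Q/A = 0.07833/0.002525 = 31.02 m/s.
Reynolds number Re = ρVD/μ = 0.926 · 31.02 · 0.0567 / 1.71e-05 = 9.526e+04.
Re > 4000 → turbulent. Relative roughness ε/D = 2.3e-06/0.0567 = 4.06e-05. Haaland: 1/√f = -1.8 log₁₀[(4.06e-05/3.7)^1.11 + 6.9/9.526e+04] = -1.8 log₁₀[3.12e-06 + 7.24e-05] = 7.419, so f = 0.01817.
Darcy-Weisbach: ΔP = f(L/D)(ρV²/2) = 0.01817·(2.05/0.0567)·(0.926·31.02²/2) = 0.01817·36.16·445.6 = 292.7 Pa.
ΔP = 292.7 Pa = 0.293 kPa.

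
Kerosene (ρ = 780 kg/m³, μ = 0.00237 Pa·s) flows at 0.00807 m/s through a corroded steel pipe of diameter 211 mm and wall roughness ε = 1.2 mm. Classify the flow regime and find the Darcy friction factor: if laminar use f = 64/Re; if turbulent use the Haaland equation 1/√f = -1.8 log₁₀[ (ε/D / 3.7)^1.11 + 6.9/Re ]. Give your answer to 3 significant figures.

Re = ρVD/μ = 780·0.00807·0.211/0.00237 = 560.4.
Re < 2300 → laminar, so f = 64/Re = 0.1142 (roughness is irrelevant in laminar flow).

f ≈ 0.114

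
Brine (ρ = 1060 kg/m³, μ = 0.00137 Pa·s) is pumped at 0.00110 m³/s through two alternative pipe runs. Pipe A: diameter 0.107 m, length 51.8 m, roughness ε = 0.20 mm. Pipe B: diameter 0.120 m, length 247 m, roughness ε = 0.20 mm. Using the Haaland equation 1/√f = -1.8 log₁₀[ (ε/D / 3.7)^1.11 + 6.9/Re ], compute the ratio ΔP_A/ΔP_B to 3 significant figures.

ΔP_A/ΔP_B ≈ 0.366

Pipe A: V = Q/A = 0.0011/0.008992 = 0.1223 m/s; Re = 1.013e+04; ε/D = 0.00187; Haaland → f = 0.03328; ΔP_A = f(L/D)(ρV²/2) = 127.8 Pa.
Pipe B: V = Q/A = 0.0011/0.01131 = 0.09726 m/s; Re = 9030; ε/D = 0.00167; Haaland → f = 0.03386; ΔP_B = f(L/D)(ρV²/2) = 349.5 Pa.
ΔP_A/ΔP_B = 127.8/349.5 = 0.366.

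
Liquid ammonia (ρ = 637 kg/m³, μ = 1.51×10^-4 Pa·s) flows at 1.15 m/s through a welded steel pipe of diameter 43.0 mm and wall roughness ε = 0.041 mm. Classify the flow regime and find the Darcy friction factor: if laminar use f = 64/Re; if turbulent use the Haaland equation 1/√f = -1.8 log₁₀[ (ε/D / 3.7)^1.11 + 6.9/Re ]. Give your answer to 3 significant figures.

f ≈ 0.0207

Re = ρVD/μ = 637·1.15·0.043/0.000151 = 2.086e+05.
Re > 4000 → turbulent. ε/D = 4.1e-05/0.043 = 0.000953; Haaland: 1/√f = -1.8 log₁₀[0.000104 + 3.31e-05] = 6.954, so f = 0.02068.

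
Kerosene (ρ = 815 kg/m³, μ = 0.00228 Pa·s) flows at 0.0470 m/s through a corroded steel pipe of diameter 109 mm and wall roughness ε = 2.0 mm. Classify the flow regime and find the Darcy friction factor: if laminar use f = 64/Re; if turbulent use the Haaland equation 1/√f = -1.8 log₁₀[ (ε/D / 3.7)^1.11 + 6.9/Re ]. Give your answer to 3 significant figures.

f ≈ 0.0349

Re = ρVD/μ = 815·0.047·0.109/0.00228 = 1831.
Re < 2300 → laminar, so f = 64/Re = 0.03495 (roughness is irrelevant in laminar flow).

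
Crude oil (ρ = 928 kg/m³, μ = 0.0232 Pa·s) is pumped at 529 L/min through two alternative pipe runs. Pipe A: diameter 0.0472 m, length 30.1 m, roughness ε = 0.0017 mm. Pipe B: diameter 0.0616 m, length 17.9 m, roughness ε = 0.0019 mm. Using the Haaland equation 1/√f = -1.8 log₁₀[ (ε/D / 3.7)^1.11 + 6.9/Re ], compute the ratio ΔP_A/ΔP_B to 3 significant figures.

Pipe A: V = Q/A = 0.008817/0.00175 = 5.039 m/s; Re = 9513; ε/D = 3.6e-05; Haaland → f = 0.03135; ΔP_A = f(L/D)(ρV²/2) = 2.355e+05 Pa.
Pipe B: V = Q/A = 0.008817/0.00298 = 2.958 m/s; Re = 7289; ε/D = 3.08e-05; Haaland → f = 0.03378; ΔP_B = f(L/D)(ρV²/2) = 3.986e+04 Pa.
ΔP_A/ΔP_B = 2.355e+05/3.986e+04 = 5.91.

ΔP_A/ΔP_B ≈ 5.91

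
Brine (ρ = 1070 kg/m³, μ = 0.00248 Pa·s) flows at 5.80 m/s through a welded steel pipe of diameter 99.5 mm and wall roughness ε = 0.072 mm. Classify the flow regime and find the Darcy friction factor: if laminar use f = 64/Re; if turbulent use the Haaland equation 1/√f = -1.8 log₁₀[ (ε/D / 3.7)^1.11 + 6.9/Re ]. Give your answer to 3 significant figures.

Re = ρVD/μ = 1070·5.8·0.0995/0.00248 = 2.49e+05.
Re > 4000 → turbulent. ε/D = 7.2e-05/0.0995 = 0.000724; Haaland: 1/√f = -1.8 log₁₀[7.64e-05 + 2.77e-05] = 7.168, so f = 0.01946.

f ≈ 0.0195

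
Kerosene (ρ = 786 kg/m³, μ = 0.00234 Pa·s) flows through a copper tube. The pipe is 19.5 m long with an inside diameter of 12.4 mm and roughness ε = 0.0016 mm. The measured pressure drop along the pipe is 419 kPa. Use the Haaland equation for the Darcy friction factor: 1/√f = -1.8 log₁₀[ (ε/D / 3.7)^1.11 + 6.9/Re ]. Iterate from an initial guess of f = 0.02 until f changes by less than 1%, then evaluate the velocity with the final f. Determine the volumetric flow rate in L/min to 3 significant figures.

Q ≈ 37.4 L/min

Rearranging Darcy-Weisbach: V = √(2·ΔP·D/(f·L·ρ)). With ε/D = 1.6e-06/0.0124 = 0.000129, iterate starting from f = 0.02:
  f = 0.02 → V = √(2·4.19e+05·0.0124/(0.02·19.5·786)) = 5.822 m/s; Re = ρVD/μ = 2.425e+04; f → 0.02478
  f = 0.02478 → V = 5.23 m/s; Re = 2.178e+04; f → 0.02543
  f = 0.02543 → V = 5.164 m/s; Re = 2.151e+04; f → 0.0255
Converged (Δf/f < 1%). With the final f = 0.0255: V = √(2·4.19e+05·0.0124/(0.0255·19.5·786)) = 5.156 m/s.
Q = V·A = 5.156·(π/4·0.0124²) = 0.0006226 m³/s = 37.4 L/min.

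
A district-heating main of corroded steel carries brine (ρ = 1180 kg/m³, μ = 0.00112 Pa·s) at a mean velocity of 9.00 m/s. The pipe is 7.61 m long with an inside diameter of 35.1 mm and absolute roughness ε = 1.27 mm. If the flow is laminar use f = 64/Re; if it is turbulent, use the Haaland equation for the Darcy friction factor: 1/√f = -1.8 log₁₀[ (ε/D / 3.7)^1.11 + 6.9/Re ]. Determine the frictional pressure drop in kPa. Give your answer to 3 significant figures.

ΔP ≈ 644 kPa

Reynolds number Re = ρVD/μ = 1180 · 9 · 0.0351 / 0.00112 = 3.328e+05.
Re > 4000 → turbulent. Relative roughness ε/D = 0.00127/0.0351 = 0.0362. Haaland: 1/√f = -1.8 log₁₀[(0.0362/3.7)^1.11 + 6.9/3.328e+05] = -1.8 log₁₀[0.00588 + 2.07e-05] = 4.013, so f = 0.06211.
Darcy-Weisbach: ΔP = f(L/D)(ρV²/2) = 0.06211·(7.61/0.0351)·(1180·9²/2) = 0.06211·216.8·4.779e+04 = 6.435e+05 Pa.
ΔP = 6.435e+05 Pa = 644 kPa.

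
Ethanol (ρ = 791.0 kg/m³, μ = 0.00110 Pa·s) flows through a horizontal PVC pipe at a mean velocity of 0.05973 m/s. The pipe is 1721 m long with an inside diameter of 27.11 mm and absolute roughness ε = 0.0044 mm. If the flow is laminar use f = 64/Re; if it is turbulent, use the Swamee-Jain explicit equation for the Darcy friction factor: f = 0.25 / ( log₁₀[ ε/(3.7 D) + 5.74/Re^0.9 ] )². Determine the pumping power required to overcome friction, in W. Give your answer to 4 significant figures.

P ≈ 0.1697 W

Reynolds number Re = ρVD/μ = 791 · 0.05973 · 0.02711 / 0.0011 = 1164.
Re < 2300 → laminar flow, so f = 64/Re = 64/1164 = 0.05496 (the turbulent correlation is not needed).
Darcy-Weisbach: ΔP = f(L/D)(ρV²/2) = 0.05496·(1721/0.02711)·(791·0.05973²/2) = 0.05496·6.348e+04·1.411 = 4923 Pa.
Q = V·A = 0.05973·0.0005772 = 3.448e-05 m³/s.
Pumping power P = QΔP = 3.448e-05·4923 = 0.16975 W = 0.1697 W.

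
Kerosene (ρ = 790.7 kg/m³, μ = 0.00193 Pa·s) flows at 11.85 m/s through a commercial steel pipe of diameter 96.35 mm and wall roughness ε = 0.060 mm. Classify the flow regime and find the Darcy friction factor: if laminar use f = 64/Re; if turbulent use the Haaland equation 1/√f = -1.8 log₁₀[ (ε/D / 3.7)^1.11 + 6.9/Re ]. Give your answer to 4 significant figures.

f ≈ 0.01836

Re = ρVD/μ = 790.7·11.85·0.09635/0.00193 = 4.678e+05.
Re > 4000 → turbulent. ε/D = 6e-05/0.09635 = 0.000623; Haaland: 1/√f = -1.8 log₁₀[6.47e-05 + 1.48e-05] = 7.38, so f = 0.01836.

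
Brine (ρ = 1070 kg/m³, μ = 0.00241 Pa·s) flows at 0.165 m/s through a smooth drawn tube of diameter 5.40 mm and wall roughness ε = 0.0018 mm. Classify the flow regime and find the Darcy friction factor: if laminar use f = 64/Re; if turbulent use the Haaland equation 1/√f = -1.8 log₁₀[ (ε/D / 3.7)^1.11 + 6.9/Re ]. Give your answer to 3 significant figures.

f ≈ 0.162

Re = ρVD/μ = 1070·0.165·0.0054/0.00241 = 395.6.
Re < 2300 → laminar, so f = 64/Re = 0.1618 (roughness is irrelevant in laminar flow).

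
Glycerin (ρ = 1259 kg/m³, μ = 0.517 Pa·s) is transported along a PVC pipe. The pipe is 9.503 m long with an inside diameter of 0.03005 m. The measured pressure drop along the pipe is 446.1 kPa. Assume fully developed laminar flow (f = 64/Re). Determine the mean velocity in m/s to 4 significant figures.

For laminar flow, f = 64/Re with Re = ρVD/μ, so Darcy-Weisbach reduces to ΔP = 32μLV/D². Solving for V: V = ΔP·D²/(32μL) = 4.461e+05·(0.03005)²/(32·0.517·9.503) = 2.562 m/s.
Check: Re = ρVD/μ = 1259·2.562·0.03005/0.517 = 187.5 < 2300, so the laminar assumption holds.

V ≈ 2.562 m/s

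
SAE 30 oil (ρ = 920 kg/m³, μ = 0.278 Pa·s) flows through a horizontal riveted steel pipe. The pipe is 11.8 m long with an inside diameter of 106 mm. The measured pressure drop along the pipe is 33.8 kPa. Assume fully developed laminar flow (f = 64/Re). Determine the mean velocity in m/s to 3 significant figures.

For laminar flow, f = 64/Re with Re = ρVD/μ, so Darcy-Weisbach reduces to ΔP = 32μLV/D². Solving for V: V = ΔP·D²/(32μL) = 3.38e+04·(0.106)²/(32·0.278·11.8) = 3.618 m/s.
Check: Re = ρVD/μ = 920·3.618·0.106/0.278 = 1269 < 2300, so the laminar assumption holds.

V ≈ 3.62 m/s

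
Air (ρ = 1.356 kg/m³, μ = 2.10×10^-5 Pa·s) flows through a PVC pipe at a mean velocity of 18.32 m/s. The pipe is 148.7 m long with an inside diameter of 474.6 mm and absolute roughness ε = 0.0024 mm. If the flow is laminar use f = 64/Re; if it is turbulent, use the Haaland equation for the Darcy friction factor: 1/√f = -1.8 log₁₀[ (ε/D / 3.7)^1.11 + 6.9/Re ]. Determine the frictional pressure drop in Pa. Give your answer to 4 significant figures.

Reynolds number Re = ρVD/μ = 1.356 · 18.32 · 0.4746 / 2.1e-05 = 5.614e+05.
Re > 4000 → turbulent. Relative roughness ε/D = 2.4e-06/0.4746 = 5.06e-06. Haaland: 1/√f = -1.8 log₁₀[(5.06e-06/3.7)^1.11 + 6.9/5.614e+05] = -1.8 log₁₀[3.09e-07 + 1.23e-05] = 8.819, so f = 0.01286.
Darcy-Weisbach: ΔP = f(L/D)(ρV²/2) = 0.01286·(148.7/0.4746)·(1.356·18.32²/2) = 0.01286·313.3·227.6 = 916.6 Pa.

ΔP ≈ 916.6 Pa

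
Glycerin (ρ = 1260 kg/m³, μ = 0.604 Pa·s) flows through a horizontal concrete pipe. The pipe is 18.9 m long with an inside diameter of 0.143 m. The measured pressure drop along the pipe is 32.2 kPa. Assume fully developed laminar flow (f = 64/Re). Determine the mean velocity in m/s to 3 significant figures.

V ≈ 1.80 m/s

For laminar flow, f = 64/Re with Re = ρVD/μ, so Darcy-Weisbach reduces to ΔP = 32μLV/D². Solving for V: V = ΔP·D²/(32μL) = 3.22e+04·(0.143)²/(32·0.604·18.9) = 1.803 m/s.
Check: Re = ρVD/μ = 1260·1.803·0.143/0.604 = 537.7 < 2300, so the laminar assumption holds.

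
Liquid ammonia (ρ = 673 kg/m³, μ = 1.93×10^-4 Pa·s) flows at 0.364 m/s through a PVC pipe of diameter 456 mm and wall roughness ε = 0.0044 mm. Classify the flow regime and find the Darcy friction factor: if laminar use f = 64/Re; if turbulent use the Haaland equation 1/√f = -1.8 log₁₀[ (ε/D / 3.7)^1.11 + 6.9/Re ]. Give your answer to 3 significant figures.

f ≈ 0.0128

Re = ρVD/μ = 673·0.364·0.456/0.000193 = 5.788e+05.
Re > 4000 → turbulent. ε/D = 4.4e-06/0.456 = 9.65e-06; Haaland: 1/√f = -1.8 log₁₀[6.34e-07 + 1.19e-05] = 8.822, so f = 0.01285.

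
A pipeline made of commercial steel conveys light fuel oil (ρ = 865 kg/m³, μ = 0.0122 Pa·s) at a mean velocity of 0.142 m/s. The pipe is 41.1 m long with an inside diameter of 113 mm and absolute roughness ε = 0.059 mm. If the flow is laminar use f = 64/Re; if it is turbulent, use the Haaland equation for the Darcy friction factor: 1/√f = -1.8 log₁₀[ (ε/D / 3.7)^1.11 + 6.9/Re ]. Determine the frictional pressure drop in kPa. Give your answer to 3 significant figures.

ΔP ≈ 0.178 kPa

Reynolds number Re = ρVD/μ = 865 · 0.142 · 0.113 / 0.0122 = 1138.
Re < 2300 → laminar flow, so f = 64/Re = 64/1138 = 0.05625 (the turbulent correlation is not needed).
Darcy-Weisbach: ΔP = f(L/D)(ρV²/2) = 0.05625·(41.1/0.113)·(865·0.142²/2) = 0.05625·363.7·8.721 = 178.4 Pa.
ΔP = 178.4 Pa = 0.178 kPa.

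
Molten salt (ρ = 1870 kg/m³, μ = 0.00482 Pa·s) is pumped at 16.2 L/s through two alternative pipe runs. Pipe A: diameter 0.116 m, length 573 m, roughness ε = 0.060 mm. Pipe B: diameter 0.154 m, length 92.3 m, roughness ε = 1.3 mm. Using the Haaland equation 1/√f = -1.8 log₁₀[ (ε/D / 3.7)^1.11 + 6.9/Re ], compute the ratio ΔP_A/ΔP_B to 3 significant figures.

Pipe A: V = Q/A = 0.0162/0.01057 = 1.533 m/s; Re = 6.899e+04; ε/D = 0.000517; Haaland → f = 0.02119; ΔP_A = f(L/D)(ρV²/2) = 2.3e+05 Pa.
Pipe B: V = Q/A = 0.0162/0.01863 = 0.8697 m/s; Re = 5.196e+04; ε/D = 0.00844; Haaland → f = 0.03707; ΔP_B = f(L/D)(ρV²/2) = 1.571e+04 Pa.
ΔP_A/ΔP_B = 2.3e+05/1.571e+04 = 14.6.

ΔP_A/ΔP_B ≈ 14.6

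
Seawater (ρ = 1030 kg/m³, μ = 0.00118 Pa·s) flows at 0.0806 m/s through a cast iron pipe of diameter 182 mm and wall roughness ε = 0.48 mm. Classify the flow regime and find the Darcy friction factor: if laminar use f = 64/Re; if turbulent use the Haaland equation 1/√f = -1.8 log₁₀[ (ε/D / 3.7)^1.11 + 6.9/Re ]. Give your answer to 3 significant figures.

f ≈ 0.0328

Re = ρVD/μ = 1030·0.0806·0.182/0.00118 = 1.28e+04.
Re > 4000 → turbulent. ε/D = 0.00048/0.182 = 0.00264; Haaland: 1/√f = -1.8 log₁₀[0.000321 + 0.000539] = 5.518, so f = 0.03284.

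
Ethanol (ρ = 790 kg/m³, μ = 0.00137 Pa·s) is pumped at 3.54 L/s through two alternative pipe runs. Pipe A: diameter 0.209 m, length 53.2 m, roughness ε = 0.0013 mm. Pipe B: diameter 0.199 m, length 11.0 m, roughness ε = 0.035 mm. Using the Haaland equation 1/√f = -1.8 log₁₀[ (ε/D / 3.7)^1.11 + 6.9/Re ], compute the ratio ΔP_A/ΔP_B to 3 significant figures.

ΔP_A/ΔP_B ≈ 3.81

Pipe A: V = Q/A = 0.00354/0.03431 = 0.1032 m/s; Re = 1.244e+04; ε/D = 6.22e-06; Haaland → f = 0.02912; ΔP_A = f(L/D)(ρV²/2) = 31.18 Pa.
Pipe B: V = Q/A = 0.00354/0.0311 = 0.1138 m/s; Re = 1.306e+04; ε/D = 0.000176; Haaland → f = 0.02897; ΔP_B = f(L/D)(ρV²/2) = 8.193 Pa.
ΔP_A/ΔP_B = 31.18/8.193 = 3.81.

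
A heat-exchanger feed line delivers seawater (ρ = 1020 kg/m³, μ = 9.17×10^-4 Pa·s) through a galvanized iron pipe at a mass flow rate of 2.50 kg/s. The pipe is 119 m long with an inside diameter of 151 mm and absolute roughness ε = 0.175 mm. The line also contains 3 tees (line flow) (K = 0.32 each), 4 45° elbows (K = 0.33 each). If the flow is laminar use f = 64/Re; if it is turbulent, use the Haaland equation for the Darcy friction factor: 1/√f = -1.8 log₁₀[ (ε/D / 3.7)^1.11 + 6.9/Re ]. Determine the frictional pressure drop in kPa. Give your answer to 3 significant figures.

ΔP ≈ 0.227 kPa

A = πD²/4 = π(0.151)²/4 = 0.01791 m²; mean velocity V = ṁ/(ρA) = 2.5/(1020 · 0.01791) = 0.1369 m/s.
Reynolds number Re = ρVD/μ = 1020 · 0.1369 · 0.151 / 0.000917 = 2.299e+04.
Re > 4000 → turbulent. Relative roughness ε/D = 0.000175/0.151 = 0.00116. Haaland: 1/√f = -1.8 log₁₀[(0.00116/3.7)^1.11 + 6.9/2.299e+04] = -1.8 log₁₀[0.000129 + 0.0003] = 6.061, so f = 0.02722.
Total minor-loss coefficient ΣK = 3·0.32 + 4·0.33 = 2.28.
ΔP = [f·L/D + ΣK]·(ρV²/2) = [0.02722·119/0.151 + 2.28]·(1020·0.1369²/2) = [21.45 + 2.28]·9.553 = 226.7 Pa.
ΔP = 226.7 Pa = 0.227 kPa.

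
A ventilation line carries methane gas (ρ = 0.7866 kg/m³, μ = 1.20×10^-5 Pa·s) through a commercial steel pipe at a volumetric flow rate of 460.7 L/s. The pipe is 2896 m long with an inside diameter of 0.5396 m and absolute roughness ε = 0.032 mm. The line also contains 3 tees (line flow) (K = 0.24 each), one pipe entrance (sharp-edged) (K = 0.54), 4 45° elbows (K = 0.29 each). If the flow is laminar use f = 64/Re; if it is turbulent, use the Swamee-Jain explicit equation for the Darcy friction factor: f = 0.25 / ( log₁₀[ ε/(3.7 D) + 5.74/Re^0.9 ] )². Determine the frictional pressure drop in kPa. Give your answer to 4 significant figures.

Q = 460.7 L/s = 460.7/1000 = 0.4607 m³/s.
Cross-sectional area A = πD²/4 = π(0.5396)²/4 = 0.2287 m²; mean velocity V = Q/A = 0.4607/0.2287 = 2.015 m/s.
Reynolds number Re = ρVD/μ = 0.7866 · 2.015 · 0.5396 / 1.2e-05 = 7.126e+04.
Re > 4000 → turbulent. Relative roughness ε/D = 3.2e-05/0.5396 = 5.93e-05. Swamee-Jain: f = 0.25/(log₁₀[5.93e-05/3.7 + 5.74/7.126e+04^0.9])² = 0.25/(log₁₀[1.6e-05 + 0.000246])² = 0.25/(-3.581)² = 0.01949.
Total minor-loss coefficient ΣK = 3·0.24 + 1·0.54 + 4·0.29 = 2.42.
ΔP = [f·L/D + ΣK]·(ρV²/2) = [0.01949·2896/0.5396 + 2.42]·(0.7866·2.015²/2) = [104.6 + 2.42]·1.596 = 170.9 Pa.
ΔP = 170.9 Pa = 0.1709 kPa.

ΔP ≈ 0.1709 kPa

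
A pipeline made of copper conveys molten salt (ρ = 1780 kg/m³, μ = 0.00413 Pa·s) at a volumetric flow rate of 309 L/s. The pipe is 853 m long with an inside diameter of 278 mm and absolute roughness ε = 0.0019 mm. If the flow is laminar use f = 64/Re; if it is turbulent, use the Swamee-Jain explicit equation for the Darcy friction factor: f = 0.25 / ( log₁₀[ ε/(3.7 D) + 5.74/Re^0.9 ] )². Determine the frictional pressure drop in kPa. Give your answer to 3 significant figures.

ΔP ≈ 903 kPa

Q = 309 L/s = 309/1000 = 0.309 m³/s.
Cross-sectional area A = πD²/4 = π(0.278)²/4 = 0.0607 m²; mean velocity V = Q/A = 0.309/0.0607 = 5.091 m/s.
Reynolds number Re = ρVD/μ = 1780 · 5.091 · 0.278 / 0.00413 = 6.099e+05.
Re > 4000 → turbulent. Relative roughness ε/D = 1.9e-06/0.278 = 6.83e-06. Swamee-Jain: f = 0.25/(log₁₀[6.83e-06/3.7 + 5.74/6.099e+05^0.9])² = 0.25/(log₁₀[1.85e-06 + 3.57e-05])² = 0.25/(-4.426)² = 0.01276.
Darcy-Weisbach: ΔP = f(L/D)(ρV²/2) = 0.01276·(853/0.278)·(1780·5.091²/2) = 0.01276·3068·2.306e+04 = 9.032e+05 Pa.
ΔP = 9.032e+05 Pa = 903 kPa.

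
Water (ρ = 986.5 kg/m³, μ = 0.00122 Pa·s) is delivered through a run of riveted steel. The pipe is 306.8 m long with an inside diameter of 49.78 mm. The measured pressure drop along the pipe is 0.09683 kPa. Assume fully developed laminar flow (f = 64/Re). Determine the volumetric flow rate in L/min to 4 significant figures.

For laminar flow, f = 64/Re with Re = ρVD/μ, so Darcy-Weisbach reduces to ΔP = 32μLV/D². Solving for V: V = ΔP·D²/(32μL) = 96.83·(0.04978)²/(32·0.00122·306.8) = 0.02003 m/s.
Check: Re = ρVD/μ = 986.5·0.02003·0.04978/0.00122 = 806.4 < 2300, so the laminar assumption holds.
Q = V·A = 0.02003·(π/4·0.04978²) = 3.899e-05 m³/s = 2.339 L/min.

Q ≈ 2.339 L/min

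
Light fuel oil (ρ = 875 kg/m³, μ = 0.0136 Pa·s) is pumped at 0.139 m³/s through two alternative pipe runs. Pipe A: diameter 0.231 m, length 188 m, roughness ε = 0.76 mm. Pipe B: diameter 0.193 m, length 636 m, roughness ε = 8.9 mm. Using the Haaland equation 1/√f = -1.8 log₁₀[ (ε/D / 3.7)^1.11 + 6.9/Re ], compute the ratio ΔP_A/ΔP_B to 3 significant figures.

ΔP_A/ΔP_B ≈ 0.0503

Pipe A: V = Q/A = 0.139/0.04191 = 3.317 m/s; Re = 4.929e+04; ε/D = 0.00329; Haaland → f = 0.02906; ΔP_A = f(L/D)(ρV²/2) = 1.138e+05 Pa.
Pipe B: V = Q/A = 0.139/0.02926 = 4.751 m/s; Re = 5.9e+04; ε/D = 0.0461; Haaland → f = 0.0695; ΔP_B = f(L/D)(ρV²/2) = 2.262e+06 Pa.
ΔP_A/ΔP_B = 1.138e+05/2.262e+06 = 0.0503.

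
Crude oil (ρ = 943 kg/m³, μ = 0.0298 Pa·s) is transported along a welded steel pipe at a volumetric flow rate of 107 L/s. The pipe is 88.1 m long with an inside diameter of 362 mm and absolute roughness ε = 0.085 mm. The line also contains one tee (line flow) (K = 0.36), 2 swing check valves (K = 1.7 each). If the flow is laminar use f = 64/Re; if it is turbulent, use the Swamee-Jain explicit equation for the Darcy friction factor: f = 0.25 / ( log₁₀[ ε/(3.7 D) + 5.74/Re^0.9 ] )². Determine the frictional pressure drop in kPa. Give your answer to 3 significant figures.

ΔP ≈ 5.63 kPa

Q = 107 L/s = 107/1000 = 0.107 m³/s.
Cross-sectional area A = πD²/4 = π(0.362)²/4 = 0.1029 m²; mean velocity V = Q/A = 0.107/0.1029 = 1.04 m/s.
Reynolds number Re = ρVD/μ = 943 · 1.04 · 0.362 / 0.0298 = 1.191e+04.
Re > 4000 → turbulent. Relative roughness ε/D = 8.5e-05/0.362 = 0.000235. Swamee-Jain: f = 0.25/(log₁₀[0.000235/3.7 + 5.74/1.191e+04^0.9])² = 0.25/(log₁₀[6.35e-05 + 0.00123])² = 0.25/(-2.888)² = 0.02998.
Total minor-loss coefficient ΣK = 1·0.36 + 2·1.7 = 3.76.
ΔP = [f·L/D + ΣK]·(ρV²/2) = [0.02998·88.1/0.362 + 3.76]·(943·1.04²/2) = [7.297 + 3.76]·509.6 = 5635 Pa.
ΔP = 5635 Pa = 5.63 kPa.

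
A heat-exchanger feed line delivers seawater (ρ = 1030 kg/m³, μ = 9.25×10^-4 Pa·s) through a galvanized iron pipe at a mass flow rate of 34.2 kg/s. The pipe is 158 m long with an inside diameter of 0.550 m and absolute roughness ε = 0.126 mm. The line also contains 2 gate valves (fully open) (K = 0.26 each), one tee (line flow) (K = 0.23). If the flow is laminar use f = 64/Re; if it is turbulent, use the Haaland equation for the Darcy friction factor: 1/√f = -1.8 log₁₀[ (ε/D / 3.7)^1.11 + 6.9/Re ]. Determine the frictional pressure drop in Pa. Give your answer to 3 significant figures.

A = πD²/4 = π(0.55)²/4 = 0.2376 m²; mean velocity V = ṁ/(ρA) = 34.2/(1030 · 0.2376) = 0.1398 m/s.
Reynolds number Re = ρVD/μ = 1030 · 0.1398 · 0.55 / 0.000925 = 8.559e+04.
Re > 4000 → turbulent. Relative roughness ε/D = 0.000126/0.55 = 0.000229. Haaland: 1/√f = -1.8 log₁₀[(0.000229/3.7)^1.11 + 6.9/8.559e+04] = -1.8 log₁₀[2.13e-05 + 8.06e-05] = 7.185, so f = 0.01937.
Total minor-loss coefficient ΣK = 2·0.26 + 1·0.23 = 0.75.
ΔP = [f·L/D + ΣK]·(ρV²/2) = [0.01937·158/0.55 + 0.75]·(1030·0.1398²/2) = [5.565 + 0.75]·10.06 = 63.52 Pa.

ΔP ≈ 63.5 Pa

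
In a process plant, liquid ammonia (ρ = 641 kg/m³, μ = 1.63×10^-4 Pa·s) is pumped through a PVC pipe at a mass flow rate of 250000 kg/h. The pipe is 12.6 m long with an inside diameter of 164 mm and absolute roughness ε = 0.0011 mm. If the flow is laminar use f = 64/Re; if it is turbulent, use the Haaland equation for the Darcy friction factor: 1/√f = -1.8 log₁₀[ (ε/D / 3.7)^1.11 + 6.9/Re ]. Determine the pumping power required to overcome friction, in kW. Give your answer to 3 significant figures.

ṁ = 250000 kg/h = 250000/3600 = 69.44 kg/s.
A = πD²/4 = π(0.164)²/4 = 0.02112 m²; mean velocity V = ṁ/(ρA) = 69.44/(641 · 0.02112) = 5.129 m/s.
Reynolds number Re = ρVD/μ = 641 · 5.129 · 0.164 / 0.000163 = 3.308e+06.
Re > 4000 → turbulent. Relative roughness ε/D = 1.1e-06/0.164 = 6.71e-06. Haaland: 1/√f = -1.8 log₁₀[(6.71e-06/3.7)^1.11 + 6.9/3.308e+06] = -1.8 log₁₀[4.23e-07 + 2.09e-06] = 10.08, so f = 0.00984.
Darcy-Weisbach: ΔP = f(L/D)(ρV²/2) = 0.00984·(12.6/0.164)·(641·5.129²/2) = 0.00984·76.83·8430 = 6373 Pa.
Q = ṁ/ρ = 69.44/641 = 0.1083 m³/s.
Pumping power P = QΔP = 0.1083·6373 = 690.5 W = 0.690 kW.

P ≈ 0.690 kW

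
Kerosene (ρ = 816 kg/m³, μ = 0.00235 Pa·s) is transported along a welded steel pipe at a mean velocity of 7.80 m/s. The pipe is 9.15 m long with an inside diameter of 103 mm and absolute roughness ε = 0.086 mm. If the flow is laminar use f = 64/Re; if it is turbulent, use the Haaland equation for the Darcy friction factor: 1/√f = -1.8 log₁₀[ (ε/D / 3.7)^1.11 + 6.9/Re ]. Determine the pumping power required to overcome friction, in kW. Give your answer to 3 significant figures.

Reynolds number Re = ρVD/μ = 816 · 7.8 · 0.103 / 0.00235 = 2.79e+05.
Re > 4000 → turbulent. Relative roughness ε/D = 8.6e-05/0.103 = 0.000835. Haaland: 1/√f = -1.8 log₁₀[(0.000835/3.7)^1.11 + 6.9/2.79e+05] = -1.8 log₁₀[8.96e-05 + 2.47e-05] = 7.095, so f = 0.01986.
Darcy-Weisbach: ΔP = f(L/D)(ρV²/2) = 0.01986·(9.15/0.103)·(816·7.8²/2) = 0.01986·88.83·2.482e+04 = 4.38e+04 Pa.
Q = V·A = 7.8·0.008332 = 0.06499 m³/s.
Pumping power P = QΔP = 0.06499·4.38e+04 = 2847 W = 2.85 kW.

P ≈ 2.85 kW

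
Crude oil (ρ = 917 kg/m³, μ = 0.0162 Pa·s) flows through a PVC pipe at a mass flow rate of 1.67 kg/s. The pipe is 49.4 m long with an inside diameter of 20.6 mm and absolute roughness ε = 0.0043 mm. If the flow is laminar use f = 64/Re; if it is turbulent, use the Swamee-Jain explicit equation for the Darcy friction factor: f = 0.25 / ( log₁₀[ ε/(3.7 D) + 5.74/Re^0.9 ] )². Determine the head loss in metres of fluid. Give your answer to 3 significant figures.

A = πD²/4 = π(0.0206)²/4 = 0.0003333 m²; mean velocity V = ṁ/(ρA) = 1.67/(917 · 0.0003333) = 5.464 m/s.
Reynolds number Re = ρVD/μ = 917 · 5.464 · 0.0206 / 0.0162 = 6372.
Re > 4000 → turbulent. Relative roughness ε/D = 4.3e-06/0.0206 = 0.000209. Swamee-Jain: f = 0.25/(log₁₀[0.000209/3.7 + 5.74/6372^0.9])² = 0.25/(log₁₀[5.64e-05 + 0.00216])² = 0.25/(-2.654)² = 0.0355.
Darcy-Weisbach: ΔP = f(L/D)(ρV²/2) = 0.0355·(49.4/0.0206)·(917·5.464²/2) = 0.0355·2398·1.369e+04 = 1.165e+06 Pa.
Head loss h_f = ΔP/(ρg) = 1.165e+06/(917·9.81) = 130 m.

h_f ≈ 130 m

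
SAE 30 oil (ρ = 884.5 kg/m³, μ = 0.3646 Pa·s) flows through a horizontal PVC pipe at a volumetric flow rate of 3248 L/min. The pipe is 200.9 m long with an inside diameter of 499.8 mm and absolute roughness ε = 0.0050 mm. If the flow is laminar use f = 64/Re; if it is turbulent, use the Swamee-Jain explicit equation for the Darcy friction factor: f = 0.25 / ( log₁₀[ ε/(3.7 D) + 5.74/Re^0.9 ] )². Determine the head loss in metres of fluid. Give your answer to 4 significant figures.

Q = 3248 L/min = 3248/60000 = 0.05413 m³/s.
Cross-sectional area A = πD²/4 = π(0.4998)²/4 = 0.1962 m²; mean velocity V = Q/A = 0.05413/0.1962 = 0.2759 m/s.
Reynolds number Re = ρVD/μ = 884.5 · 0.2759 · 0.4998 / 0.365 = 334.5.
Re < 2300 → laminar flow, so f = 64/Re = 64/334.5 = 0.1913 (the turbulent correlation is not needed).
Darcy-Weisbach: ΔP = f(L/D)(ρV²/2) = 0.1913·(200.9/0.4998)·(884.5·0.2759²/2) = 0.1913·402·33.67 = 2589 Pa.
Head loss h_f = ΔP/(ρg) = 2589/(884.5·9.81) = 0.2984 m.

h_f ≈ 0.2984 m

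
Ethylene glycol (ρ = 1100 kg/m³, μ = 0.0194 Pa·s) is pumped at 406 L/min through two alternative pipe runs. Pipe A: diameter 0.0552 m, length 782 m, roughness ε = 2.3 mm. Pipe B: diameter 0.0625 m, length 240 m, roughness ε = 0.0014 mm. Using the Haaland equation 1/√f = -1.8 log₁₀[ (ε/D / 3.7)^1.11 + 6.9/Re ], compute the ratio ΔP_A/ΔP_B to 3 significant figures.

ΔP_A/ΔP_B ≈ 12.6

Pipe A: V = Q/A = 0.006767/0.002393 = 2.828 m/s; Re = 8850; ε/D = 0.0417; Haaland → f = 0.06893; ΔP_A = f(L/D)(ρV²/2) = 4.294e+06 Pa.
Pipe B: V = Q/A = 0.006767/0.003068 = 2.206 m/s; Re = 7816; ε/D = 2.24e-05; Haaland → f = 0.03311; ΔP_B = f(L/D)(ρV²/2) = 3.401e+05 Pa.
ΔP_A/ΔP_B = 4.294e+06/3.401e+05 = 12.6.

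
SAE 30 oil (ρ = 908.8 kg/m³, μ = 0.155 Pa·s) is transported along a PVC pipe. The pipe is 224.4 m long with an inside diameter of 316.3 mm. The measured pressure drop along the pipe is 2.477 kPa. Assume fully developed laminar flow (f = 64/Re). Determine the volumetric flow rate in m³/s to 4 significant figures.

Q ≈ 0.01749 m³/s

For laminar flow, f = 64/Re with Re = ρVD/μ, so Darcy-Weisbach reduces to ΔP = 32μLV/D². Solving for V: V = ΔP·D²/(32μL) = 2477·(0.3163)²/(32·0.155·224.4) = 0.2226 m/s.
Check: Re = ρVD/μ = 908.8·0.2226·0.3163/0.155 = 412.9 < 2300, so the laminar assumption holds.
Q = V·A = 0.2226·(π/4·0.3163²) = 0.01749 m³/s = 0.01749 m³/s.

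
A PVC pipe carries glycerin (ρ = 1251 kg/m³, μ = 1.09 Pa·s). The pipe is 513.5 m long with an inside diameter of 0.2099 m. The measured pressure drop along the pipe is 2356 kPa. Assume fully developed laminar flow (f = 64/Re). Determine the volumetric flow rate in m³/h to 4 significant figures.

Q ≈ 721.9 m³/h

For laminar flow, f = 64/Re with Re = ρVD/μ, so Darcy-Weisbach reduces to ΔP = 32μLV/D². Solving for V: V = ΔP·D²/(32μL) = 2.356e+06·(0.2099)²/(32·1.09·513.5) = 5.795 m/s.
Check: Re = ρVD/μ = 1251·5.795·0.2099/1.09 = 1396 < 2300, so the laminar assumption holds.
Q = V·A = 5.795·(π/4·0.2099²) = 0.2005 m³/s = 721.9 m³/h.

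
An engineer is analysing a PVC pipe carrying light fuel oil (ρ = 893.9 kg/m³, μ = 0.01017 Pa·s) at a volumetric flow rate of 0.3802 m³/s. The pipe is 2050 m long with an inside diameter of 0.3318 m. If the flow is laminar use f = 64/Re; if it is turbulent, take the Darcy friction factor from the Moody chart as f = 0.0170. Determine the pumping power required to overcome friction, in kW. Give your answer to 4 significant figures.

Cross-sectional area A = πD²/4 = π(0.3318)²/4 = 0.08647 m²; mean velocity V = Q/A = 0.3802/0.08647 = 4.397 m/s.
Reynolds number Re = ρVD/μ = 893.9 · 4.397 · 0.3318 / 0.0102 = 1.282e+05.
Re > 4000 → turbulent; use the Moody-chart value f = 0.0170.
Darcy-Weisbach: ΔP = f(L/D)(ρV²/2) = 0.017·(2050/0.3318)·(893.9·4.397²/2) = 0.017·6178·8642 = 9.077e+05 Pa.
Pumping power P = QΔP = 0.3802·9.077e+05 = 345090 W = 345.1 kW.

P ≈ 345.1 kW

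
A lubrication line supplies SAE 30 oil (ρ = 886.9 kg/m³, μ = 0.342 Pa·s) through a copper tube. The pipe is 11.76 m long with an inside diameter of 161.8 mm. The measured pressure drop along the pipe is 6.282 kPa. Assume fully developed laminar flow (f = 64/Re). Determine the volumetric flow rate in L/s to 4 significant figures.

For laminar flow, f = 64/Re with Re = ρVD/μ, so Darcy-Weisbach reduces to ΔP = 32μLV/D². Solving for V: V = ΔP·D²/(32μL) = 6282·(0.1618)²/(32·0.342·11.76) = 1.278 m/s.
Check: Re = ρVD/μ = 886.9·1.278·0.1618/0.342 = 536.2 < 2300, so the laminar assumption holds.
Q = V·A = 1.278·(π/4·0.1618²) = 0.02627 m³/s = 26.27 L/s.

Q ≈ 26.27 L/s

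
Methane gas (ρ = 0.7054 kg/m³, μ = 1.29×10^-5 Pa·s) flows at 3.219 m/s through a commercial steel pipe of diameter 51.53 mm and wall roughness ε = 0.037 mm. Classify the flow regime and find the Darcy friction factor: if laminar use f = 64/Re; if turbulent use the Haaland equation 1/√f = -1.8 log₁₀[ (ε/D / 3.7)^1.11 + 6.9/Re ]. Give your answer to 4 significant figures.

f ≈ 0.03259

Re = ρVD/μ = 0.7054·3.219·0.05153/1.29e-05 = 9070.
Re > 4000 → turbulent. ε/D = 3.7e-05/0.05153 = 0.000718; Haaland: 1/√f = -1.8 log₁₀[7.58e-05 + 0.000761] = 5.54, so f = 0.03259.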